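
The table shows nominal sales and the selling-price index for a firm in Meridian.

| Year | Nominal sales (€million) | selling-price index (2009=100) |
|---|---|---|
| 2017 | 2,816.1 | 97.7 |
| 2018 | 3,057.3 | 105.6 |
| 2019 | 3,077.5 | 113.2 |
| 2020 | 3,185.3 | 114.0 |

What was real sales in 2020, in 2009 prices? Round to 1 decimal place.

€2,794.1 million

Real sales 2020 = 3185.3 / 1.140 = 2794.12.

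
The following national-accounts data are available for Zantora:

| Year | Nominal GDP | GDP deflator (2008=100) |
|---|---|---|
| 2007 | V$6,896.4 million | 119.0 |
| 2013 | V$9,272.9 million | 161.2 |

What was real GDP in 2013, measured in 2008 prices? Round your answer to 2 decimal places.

V$5,752.42 million

Real GDP = Nominal / (GDP deflator/100) = 9272.9 / 1.612 = 5752.42.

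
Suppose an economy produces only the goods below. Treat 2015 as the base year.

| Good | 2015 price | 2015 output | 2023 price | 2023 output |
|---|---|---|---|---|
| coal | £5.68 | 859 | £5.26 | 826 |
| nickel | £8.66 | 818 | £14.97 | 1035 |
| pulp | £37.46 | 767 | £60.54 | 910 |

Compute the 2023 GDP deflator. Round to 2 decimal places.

Nominal GDP 2023 = 5.26·826 + 14.97·1035 + 60.54·910 = 74930.11.
Real GDP 2023 (at 2015 prices) = 5.68·826 + 8.66·1035 + 37.46·910 = 47743.38.
Deflator = Nominal/Real × 100 = 74930.11/47743.38 × 100 = 156.943.

156.94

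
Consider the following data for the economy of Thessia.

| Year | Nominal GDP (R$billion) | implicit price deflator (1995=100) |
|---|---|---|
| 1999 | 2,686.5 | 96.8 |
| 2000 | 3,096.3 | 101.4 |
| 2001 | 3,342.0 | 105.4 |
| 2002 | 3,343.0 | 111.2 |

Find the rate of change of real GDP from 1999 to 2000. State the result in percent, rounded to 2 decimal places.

10.03%

Real GDP 1999 = 2686.5/0.968 = 2775.31.
Real GDP 2000 = 3096.3/1.014 = 3053.55.
Change = 3053.55/2775.31 − 1 = 0.1003.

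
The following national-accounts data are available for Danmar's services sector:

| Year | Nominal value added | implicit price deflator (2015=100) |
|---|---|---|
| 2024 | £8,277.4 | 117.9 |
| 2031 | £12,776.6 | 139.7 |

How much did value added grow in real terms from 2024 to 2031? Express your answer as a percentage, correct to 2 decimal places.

30.27%

Real value added 2024 = 8277.4 / 1.179 = 7020.70.
Real value added 2031 = 12776.6 / 1.397 = 9145.74.
Real growth = 9145.74 / 7020.70 − 1 = 0.3027.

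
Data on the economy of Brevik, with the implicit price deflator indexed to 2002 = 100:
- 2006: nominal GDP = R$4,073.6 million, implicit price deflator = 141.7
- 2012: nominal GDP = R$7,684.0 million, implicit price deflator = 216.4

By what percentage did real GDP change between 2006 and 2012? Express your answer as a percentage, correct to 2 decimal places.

23.52%

Deflate each year: 2006 → 4073.6/1.417 = 2874.81; 2012 → 7684.0/2.164 = 3550.83.
So real GDP changed by 3550.83/2874.81 − 1 = 0.2352, i.e. 23.52%.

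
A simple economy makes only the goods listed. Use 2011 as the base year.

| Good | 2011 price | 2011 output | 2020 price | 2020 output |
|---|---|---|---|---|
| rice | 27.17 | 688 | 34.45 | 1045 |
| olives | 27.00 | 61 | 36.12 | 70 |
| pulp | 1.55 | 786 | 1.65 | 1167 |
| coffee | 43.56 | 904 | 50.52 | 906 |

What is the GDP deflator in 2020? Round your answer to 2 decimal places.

120.50

Nominal GDP 2020 = 34.45·1045 + 36.12·70 + 1.65·1167 + 50.52·906 = 86225.32.
Real GDP 2020 (at 2011 prices) = 27.17·1045 + 27.00·70 + 1.55·1167 + 43.56·906 = 71556.86.
Deflator = Nominal/Real × 100 = 86225.32/71556.86 × 100 = 120.499.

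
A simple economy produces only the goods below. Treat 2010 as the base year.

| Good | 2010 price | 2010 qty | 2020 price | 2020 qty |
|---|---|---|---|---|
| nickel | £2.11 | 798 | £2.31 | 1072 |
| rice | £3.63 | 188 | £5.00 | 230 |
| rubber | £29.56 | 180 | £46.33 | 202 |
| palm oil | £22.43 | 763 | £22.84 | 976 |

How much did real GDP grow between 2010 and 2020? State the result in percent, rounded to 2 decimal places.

Real GDP 2010 = Nominal GDP 2010 = 2.11·798 + 3.63·188 + 29.56·180 + 22.43·763 = 24801.11.
Real GDP 2020 (at 2010 prices) = 2.11·1072 + 3.63·230 + 29.56·202 + 22.43·976 = 30959.62.
Real growth = 30959.62/24801.11 − 1 = 0.2483.

24.83%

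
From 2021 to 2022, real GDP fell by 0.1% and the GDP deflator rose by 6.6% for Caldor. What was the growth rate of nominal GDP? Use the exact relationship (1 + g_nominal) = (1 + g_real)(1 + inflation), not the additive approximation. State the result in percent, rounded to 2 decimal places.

(1 + g_nom) = (1 + g_real)(1 + π) = 0.9990 × 1.0660 = 1.06493.

6.49%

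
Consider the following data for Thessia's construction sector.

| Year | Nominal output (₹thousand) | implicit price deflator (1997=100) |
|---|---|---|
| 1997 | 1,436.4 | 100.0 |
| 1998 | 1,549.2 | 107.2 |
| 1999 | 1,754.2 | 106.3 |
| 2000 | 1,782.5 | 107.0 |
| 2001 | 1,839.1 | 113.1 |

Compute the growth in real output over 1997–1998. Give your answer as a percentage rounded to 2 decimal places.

Real output 1997 = 1436.4/1.000 = 1436.40.
Real output 1998 = 1549.2/1.072 = 1445.15.
Change = 1445.15/1436.40 − 1 = 0.0061.

0.61%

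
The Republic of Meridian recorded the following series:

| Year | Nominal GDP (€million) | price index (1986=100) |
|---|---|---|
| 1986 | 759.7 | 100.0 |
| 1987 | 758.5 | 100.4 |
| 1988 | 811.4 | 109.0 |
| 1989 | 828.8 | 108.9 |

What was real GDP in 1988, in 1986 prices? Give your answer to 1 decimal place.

Real GDP 1988 = 811.4 / 1.090 = 744.40.

€744.4 million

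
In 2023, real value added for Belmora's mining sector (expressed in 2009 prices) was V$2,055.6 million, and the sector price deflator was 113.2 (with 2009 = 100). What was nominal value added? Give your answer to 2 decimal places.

Nominal value added = Real × (sector price deflator/100) = 2055.6 × 1.132 = 2326.94.

V$2,326.94 million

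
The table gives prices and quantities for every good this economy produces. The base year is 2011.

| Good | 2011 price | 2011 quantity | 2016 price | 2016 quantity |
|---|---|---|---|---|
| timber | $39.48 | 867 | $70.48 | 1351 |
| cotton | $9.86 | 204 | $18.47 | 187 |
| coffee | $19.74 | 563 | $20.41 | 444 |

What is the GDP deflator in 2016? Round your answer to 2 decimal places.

168.48

Nominal GDP 2016 = 70.48·1351 + 18.47·187 + 20.41·444 = 107734.41.
Real GDP 2016 (at 2011 prices) = 39.48·1351 + 9.86·187 + 19.74·444 = 63945.86.
Deflator = Nominal/Real × 100 = 107734.41/63945.86 × 100 = 168.478.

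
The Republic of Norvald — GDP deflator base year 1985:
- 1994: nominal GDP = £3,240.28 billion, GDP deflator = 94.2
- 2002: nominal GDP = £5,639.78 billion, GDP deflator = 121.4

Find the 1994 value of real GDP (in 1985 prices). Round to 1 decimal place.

£3,439.8 billion

Real GDP = Nominal / (GDP deflator/100) = 3240.28 / 0.942 = 3439.79.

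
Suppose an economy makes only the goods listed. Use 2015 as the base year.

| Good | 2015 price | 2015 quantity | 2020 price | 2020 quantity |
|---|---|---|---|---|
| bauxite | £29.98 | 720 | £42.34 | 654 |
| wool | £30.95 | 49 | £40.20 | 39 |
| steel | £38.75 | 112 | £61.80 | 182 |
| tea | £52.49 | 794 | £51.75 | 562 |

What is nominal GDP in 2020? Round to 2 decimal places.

Nominal GDP 2020 = Σ (p_2020 × q_2020) = 42.34·654 + 40.20·39 + 61.80·182 + 51.75·562 = 69589.26.

£69589.26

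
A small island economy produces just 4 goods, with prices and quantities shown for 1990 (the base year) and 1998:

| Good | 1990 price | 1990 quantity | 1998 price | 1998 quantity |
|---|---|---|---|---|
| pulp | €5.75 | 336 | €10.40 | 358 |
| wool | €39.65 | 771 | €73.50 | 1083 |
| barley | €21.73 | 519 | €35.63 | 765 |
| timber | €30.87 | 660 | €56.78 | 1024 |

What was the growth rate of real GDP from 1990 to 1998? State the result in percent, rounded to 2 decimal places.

Real GDP 1990 = Nominal GDP 1990 = 5.75·336 + 39.65·771 + 21.73·519 + 30.87·660 = 64154.22.
Real GDP 1998 (at 1990 prices) = 5.75·358 + 39.65·1083 + 21.73·765 + 30.87·1024 = 93233.78.
Real growth = 93233.78/64154.22 − 1 = 0.4533.

45.33%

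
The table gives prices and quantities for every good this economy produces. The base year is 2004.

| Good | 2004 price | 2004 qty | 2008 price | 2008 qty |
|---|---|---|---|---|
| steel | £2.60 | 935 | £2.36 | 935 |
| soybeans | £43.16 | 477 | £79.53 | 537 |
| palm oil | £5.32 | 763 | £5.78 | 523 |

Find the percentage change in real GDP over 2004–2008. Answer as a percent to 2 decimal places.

4.85%

Real GDP 2004 = Nominal GDP 2004 = 2.60·935 + 43.16·477 + 5.32·763 = 27077.48.
Real GDP 2008 (at 2004 prices) = 2.60·935 + 43.16·537 + 5.32·523 = 28390.28.
Real growth = 28390.28/27077.48 − 1 = 0.0485.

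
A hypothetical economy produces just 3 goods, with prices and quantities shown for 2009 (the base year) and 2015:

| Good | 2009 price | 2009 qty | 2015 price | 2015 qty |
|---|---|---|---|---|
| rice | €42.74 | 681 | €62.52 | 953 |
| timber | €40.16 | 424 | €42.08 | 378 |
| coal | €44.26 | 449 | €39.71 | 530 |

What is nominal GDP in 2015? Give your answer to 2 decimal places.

Nominal GDP 2015 = Σ (p_2015 × q_2015) = 62.52·953 + 42.08·378 + 39.71·530 = 96534.10.

€96534.10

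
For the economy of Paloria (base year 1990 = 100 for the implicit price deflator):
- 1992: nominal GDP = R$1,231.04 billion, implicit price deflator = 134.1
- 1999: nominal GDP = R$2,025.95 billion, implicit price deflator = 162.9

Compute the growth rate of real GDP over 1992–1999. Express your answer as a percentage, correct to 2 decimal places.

Deflate each year: 1992 → 1231.04/1.341 = 918.00; 1999 → 2025.95/1.629 = 1243.68.
So real GDP changed by 1243.68/918.00 − 1 = 0.3548, i.e. 35.48%.

35.48%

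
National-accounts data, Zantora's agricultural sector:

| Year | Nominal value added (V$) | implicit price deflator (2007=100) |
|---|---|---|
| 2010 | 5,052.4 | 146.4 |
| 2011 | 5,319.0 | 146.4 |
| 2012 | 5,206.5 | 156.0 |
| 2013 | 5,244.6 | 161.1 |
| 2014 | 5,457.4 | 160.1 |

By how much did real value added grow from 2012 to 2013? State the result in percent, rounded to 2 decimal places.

-2.46%

Real value added 2012 = 5206.5/1.560 = 3337.50.
Real value added 2013 = 5244.6/1.611 = 3255.49.
Change = 3255.49/3337.50 − 1 = -0.0246.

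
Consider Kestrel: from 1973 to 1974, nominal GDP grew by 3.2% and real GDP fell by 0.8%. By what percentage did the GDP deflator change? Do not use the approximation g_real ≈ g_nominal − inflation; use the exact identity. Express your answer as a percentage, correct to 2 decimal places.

(1 + g_nom) = (1 + g_real)(1 + π), so π = 1.0320 / 0.9920 − 1 = 0.04032.

4.03%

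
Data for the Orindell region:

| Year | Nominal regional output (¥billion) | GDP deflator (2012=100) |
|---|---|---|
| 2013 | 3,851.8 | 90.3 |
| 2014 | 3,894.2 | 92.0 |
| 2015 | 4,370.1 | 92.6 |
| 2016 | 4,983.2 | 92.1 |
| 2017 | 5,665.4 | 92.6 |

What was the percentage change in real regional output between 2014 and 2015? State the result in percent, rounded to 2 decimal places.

Real regional output 2014 = 3894.2/0.920 = 4232.83.
Real regional output 2015 = 4370.1/0.926 = 4719.33.
Change = 4719.33/4232.83 − 1 = 0.1149.

11.49%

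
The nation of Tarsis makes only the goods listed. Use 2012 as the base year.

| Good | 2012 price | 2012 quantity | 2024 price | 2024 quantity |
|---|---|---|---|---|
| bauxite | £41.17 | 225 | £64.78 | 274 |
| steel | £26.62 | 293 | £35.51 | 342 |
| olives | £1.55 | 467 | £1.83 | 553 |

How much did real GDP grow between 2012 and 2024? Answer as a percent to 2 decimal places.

Real GDP 2012 = Nominal GDP 2012 = 41.17·225 + 26.62·293 + 1.55·467 = 17786.76.
Real GDP 2024 (at 2012 prices) = 41.17·274 + 26.62·342 + 1.55·553 = 21241.77.
Real growth = 21241.77/17786.76 − 1 = 0.1942.

19.42%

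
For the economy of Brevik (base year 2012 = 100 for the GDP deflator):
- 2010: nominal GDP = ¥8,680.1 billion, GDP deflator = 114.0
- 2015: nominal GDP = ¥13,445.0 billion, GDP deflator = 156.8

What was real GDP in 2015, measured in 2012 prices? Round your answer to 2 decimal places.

Real GDP = Nominal / (GDP deflator/100) = 13445.0 / 1.568 = 8574.62.

¥8,574.62 billion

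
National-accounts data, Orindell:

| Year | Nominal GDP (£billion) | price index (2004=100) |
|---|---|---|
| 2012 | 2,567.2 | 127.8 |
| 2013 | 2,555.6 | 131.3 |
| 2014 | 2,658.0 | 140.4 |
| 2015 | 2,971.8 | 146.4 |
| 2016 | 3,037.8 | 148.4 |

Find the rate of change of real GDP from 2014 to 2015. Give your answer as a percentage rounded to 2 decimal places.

7.22%

Real GDP 2014 = 2658.0/1.404 = 1893.16.
Real GDP 2015 = 2971.8/1.464 = 2029.92.
Change = 2029.92/1893.16 − 1 = 0.0722.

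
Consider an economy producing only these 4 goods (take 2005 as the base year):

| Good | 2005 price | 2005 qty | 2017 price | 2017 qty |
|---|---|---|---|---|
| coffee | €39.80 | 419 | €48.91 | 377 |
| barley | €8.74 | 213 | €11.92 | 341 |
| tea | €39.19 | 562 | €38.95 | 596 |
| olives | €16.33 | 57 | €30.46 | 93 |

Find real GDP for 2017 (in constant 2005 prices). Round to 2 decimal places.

Real GDP 2017 = Σ (p_2005 × q_2017) = 39.80·377 + 8.74·341 + 39.19·596 + 16.33·93 = 42860.87.

€42860.87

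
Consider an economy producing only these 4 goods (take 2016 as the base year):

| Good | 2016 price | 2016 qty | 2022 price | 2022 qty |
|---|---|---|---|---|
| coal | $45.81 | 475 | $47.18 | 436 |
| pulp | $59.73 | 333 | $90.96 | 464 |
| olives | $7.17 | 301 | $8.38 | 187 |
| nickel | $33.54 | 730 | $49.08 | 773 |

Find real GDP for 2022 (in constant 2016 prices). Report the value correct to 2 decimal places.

Real GDP 2022 = Σ (p_2016 × q_2022) = 45.81·436 + 59.73·464 + 7.17·187 + 33.54·773 = 74955.09.

$74955.09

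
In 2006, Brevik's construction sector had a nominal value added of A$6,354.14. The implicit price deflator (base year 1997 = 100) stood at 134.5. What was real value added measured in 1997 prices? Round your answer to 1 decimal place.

Real value added = Nominal / (implicit price deflator/100) = 6354.14 / 1.345 = 4724.27.

A$4,724.3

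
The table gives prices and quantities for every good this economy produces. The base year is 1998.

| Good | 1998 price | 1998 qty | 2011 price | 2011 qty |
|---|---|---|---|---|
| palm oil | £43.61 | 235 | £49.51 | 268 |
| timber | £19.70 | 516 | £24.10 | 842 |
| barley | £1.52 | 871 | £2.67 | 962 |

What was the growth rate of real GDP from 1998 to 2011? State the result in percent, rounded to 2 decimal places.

36.80%

Real GDP 1998 = Nominal GDP 1998 = 43.61·235 + 19.70·516 + 1.52·871 = 21737.47.
Real GDP 2011 (at 1998 prices) = 43.61·268 + 19.70·842 + 1.52·962 = 29737.12.
Real growth = 29737.12/21737.47 − 1 = 0.3680.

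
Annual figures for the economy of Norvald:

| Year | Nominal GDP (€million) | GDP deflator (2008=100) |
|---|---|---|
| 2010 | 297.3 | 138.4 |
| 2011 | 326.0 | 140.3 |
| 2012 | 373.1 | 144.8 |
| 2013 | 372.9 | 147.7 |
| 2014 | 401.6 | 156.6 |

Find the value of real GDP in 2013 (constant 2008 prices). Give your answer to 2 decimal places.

€252.47 million

Real GDP 2013 = 372.9 / 1.477 = 252.47.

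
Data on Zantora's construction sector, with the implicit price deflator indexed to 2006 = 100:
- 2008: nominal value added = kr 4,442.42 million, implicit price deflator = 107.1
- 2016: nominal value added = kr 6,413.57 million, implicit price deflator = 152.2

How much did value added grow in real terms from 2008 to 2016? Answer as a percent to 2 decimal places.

1.59%

Real value added 2008 = 4442.42 / 1.071 = 4147.92.
Real value added 2016 = 6413.57 / 1.522 = 4213.91.
Real growth = 4213.91 / 4147.92 − 1 = 0.0159.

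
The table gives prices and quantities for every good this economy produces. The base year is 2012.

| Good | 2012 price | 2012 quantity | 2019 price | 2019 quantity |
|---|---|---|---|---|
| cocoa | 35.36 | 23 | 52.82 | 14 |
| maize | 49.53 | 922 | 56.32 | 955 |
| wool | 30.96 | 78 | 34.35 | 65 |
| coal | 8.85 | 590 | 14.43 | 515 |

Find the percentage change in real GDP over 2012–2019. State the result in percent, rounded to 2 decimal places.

Real GDP 2012 = Nominal GDP 2012 = 35.36·23 + 49.53·922 + 30.96·78 + 8.85·590 = 54116.32.
Real GDP 2019 (at 2012 prices) = 35.36·14 + 49.53·955 + 30.96·65 + 8.85·515 = 54366.34.
Real growth = 54366.34/54116.32 − 1 = 0.0046.

0.46%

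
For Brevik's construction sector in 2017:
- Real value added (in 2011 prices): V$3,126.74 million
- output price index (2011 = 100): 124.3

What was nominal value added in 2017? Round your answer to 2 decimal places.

Nominal value added = Real × (output price index/100) = 3126.74 × 1.243 = 3886.54.

V$3,886.54 million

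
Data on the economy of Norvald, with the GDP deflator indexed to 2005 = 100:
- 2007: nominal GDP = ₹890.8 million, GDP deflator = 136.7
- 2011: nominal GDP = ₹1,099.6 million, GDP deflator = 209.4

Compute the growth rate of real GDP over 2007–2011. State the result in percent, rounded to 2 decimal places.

-19.42%

Real GDP 2007 = 890.8 / 1.367 = 651.65.
Real GDP 2011 = 1099.6 / 2.094 = 525.12.
Real growth = 525.12 / 651.65 − 1 = -0.1942.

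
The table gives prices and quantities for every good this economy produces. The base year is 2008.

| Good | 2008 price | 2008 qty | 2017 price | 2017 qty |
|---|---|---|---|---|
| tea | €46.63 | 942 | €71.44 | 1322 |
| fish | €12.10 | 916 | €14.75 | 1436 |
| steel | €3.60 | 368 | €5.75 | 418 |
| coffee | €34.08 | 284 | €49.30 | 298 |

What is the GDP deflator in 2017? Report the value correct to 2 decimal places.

Nominal GDP 2017 = 71.44·1322 + 14.75·1436 + 5.75·418 + 49.30·298 = 132719.58.
Real GDP 2017 (at 2008 prices) = 46.63·1322 + 12.10·1436 + 3.60·418 + 34.08·298 = 90681.10.
Deflator = Nominal/Real × 100 = 132719.58/90681.10 × 100 = 146.359.

146.36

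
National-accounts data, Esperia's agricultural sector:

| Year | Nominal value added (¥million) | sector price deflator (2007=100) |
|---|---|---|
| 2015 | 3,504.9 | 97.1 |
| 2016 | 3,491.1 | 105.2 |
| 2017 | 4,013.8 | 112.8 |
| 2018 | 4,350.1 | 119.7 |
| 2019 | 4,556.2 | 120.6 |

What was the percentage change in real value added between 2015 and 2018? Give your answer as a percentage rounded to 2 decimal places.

Real value added 2015 = 3504.9/0.971 = 3609.58.
Real value added 2018 = 4350.1/1.197 = 3634.17.
Change = 3634.17/3609.58 − 1 = 0.0068.

0.68%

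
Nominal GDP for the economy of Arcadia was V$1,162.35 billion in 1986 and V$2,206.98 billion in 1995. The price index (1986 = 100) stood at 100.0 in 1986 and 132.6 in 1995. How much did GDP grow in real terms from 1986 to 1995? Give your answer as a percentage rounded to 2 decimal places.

43.19%

Real GDP 1986 = 1162.35 / 1.000 = 1162.35.
Real GDP 1995 = 2206.98 / 1.326 = 1664.39.
Real growth = 1664.39 / 1162.35 − 1 = 0.4319.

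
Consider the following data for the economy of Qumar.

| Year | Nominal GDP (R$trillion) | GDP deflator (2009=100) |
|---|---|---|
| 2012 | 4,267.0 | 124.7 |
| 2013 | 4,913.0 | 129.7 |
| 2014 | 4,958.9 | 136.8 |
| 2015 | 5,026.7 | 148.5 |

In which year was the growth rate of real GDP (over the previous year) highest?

2013

2013: real = 4913.0/1.297 = 3787.97; growth vs 2012 (3421.81) = 10.70%.
2014: real = 4958.9/1.368 = 3624.93; growth vs 2013 (3787.97) = -4.30%.
2015: real = 5026.7/1.485 = 3384.98; growth vs 2014 (3624.93) = -6.62%.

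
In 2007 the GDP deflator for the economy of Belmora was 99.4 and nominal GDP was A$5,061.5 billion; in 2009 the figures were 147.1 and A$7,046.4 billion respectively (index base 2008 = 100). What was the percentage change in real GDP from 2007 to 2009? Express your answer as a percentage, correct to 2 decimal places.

-5.93%

Real GDP 2007 = 5061.5 / 0.994 = 5092.05.
Real GDP 2009 = 7046.4 / 1.471 = 4790.21.
Real growth = 4790.21 / 5092.05 − 1 = -0.0593.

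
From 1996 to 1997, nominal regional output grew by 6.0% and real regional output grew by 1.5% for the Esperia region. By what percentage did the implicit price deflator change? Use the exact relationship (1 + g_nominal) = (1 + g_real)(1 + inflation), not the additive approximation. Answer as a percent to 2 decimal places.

(1 + g_nom) = (1 + g_real)(1 + π), so π = 1.0600 / 1.0150 − 1 = 0.04433.

4.43%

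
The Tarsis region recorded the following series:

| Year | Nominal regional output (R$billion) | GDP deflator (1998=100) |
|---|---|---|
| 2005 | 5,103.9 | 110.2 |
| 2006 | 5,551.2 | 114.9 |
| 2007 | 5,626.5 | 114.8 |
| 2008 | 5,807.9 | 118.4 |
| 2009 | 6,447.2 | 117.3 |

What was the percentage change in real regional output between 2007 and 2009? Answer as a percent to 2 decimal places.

Real regional output 2007 = 5626.5/1.148 = 4901.13.
Real regional output 2009 = 6447.2/1.173 = 5496.33.
Change = 5496.33/4901.13 − 1 = 0.1214.

12.14%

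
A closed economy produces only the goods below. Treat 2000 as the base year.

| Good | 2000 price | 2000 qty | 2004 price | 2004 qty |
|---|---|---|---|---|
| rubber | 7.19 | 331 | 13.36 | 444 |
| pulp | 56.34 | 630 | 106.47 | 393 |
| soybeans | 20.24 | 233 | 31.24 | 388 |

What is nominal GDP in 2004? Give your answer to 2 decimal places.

Nominal GDP 2004 = Σ (p_2004 × q_2004) = 13.36·444 + 106.47·393 + 31.24·388 = 59895.67.

59895.67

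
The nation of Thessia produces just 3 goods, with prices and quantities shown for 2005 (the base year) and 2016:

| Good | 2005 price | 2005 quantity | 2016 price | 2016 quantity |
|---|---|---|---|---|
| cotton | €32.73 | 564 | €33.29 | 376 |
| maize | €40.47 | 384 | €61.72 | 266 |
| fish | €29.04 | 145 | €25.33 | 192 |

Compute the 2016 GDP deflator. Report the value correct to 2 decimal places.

117.98

Nominal GDP 2016 = 33.29·376 + 61.72·266 + 25.33·192 = 33797.92.
Real GDP 2016 (at 2005 prices) = 32.73·376 + 40.47·266 + 29.04·192 = 28647.18.
Deflator = Nominal/Real × 100 = 33797.92/28647.18 × 100 = 117.980.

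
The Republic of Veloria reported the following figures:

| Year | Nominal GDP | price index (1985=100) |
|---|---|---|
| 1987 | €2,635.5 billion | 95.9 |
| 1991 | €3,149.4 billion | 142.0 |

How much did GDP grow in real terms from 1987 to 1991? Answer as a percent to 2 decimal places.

-19.30%

Deflate each year: 1987 → 2635.5/0.959 = 2748.18; 1991 → 3149.4/1.420 = 2217.89.
So real GDP changed by 2217.89/2748.18 − 1 = -0.1930, i.e. -19.30%.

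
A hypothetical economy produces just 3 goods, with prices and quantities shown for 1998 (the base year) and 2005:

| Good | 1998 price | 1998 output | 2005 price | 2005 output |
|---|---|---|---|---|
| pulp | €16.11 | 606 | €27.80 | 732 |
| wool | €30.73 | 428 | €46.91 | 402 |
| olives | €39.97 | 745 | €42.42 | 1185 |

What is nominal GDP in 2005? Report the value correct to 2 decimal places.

Nominal GDP 2005 = Σ (p_2005 × q_2005) = 27.80·732 + 46.91·402 + 42.42·1185 = 89475.12.

€89475.12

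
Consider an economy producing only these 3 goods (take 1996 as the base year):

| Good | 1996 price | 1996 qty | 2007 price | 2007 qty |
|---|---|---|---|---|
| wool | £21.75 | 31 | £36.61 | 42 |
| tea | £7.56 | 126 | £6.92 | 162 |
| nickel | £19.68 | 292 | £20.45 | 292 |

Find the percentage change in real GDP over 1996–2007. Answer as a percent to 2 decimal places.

Real GDP 1996 = Nominal GDP 1996 = 21.75·31 + 7.56·126 + 19.68·292 = 7373.37.
Real GDP 2007 (at 1996 prices) = 21.75·42 + 7.56·162 + 19.68·292 = 7884.78.
Real growth = 7884.78/7373.37 − 1 = 0.0694.

6.94%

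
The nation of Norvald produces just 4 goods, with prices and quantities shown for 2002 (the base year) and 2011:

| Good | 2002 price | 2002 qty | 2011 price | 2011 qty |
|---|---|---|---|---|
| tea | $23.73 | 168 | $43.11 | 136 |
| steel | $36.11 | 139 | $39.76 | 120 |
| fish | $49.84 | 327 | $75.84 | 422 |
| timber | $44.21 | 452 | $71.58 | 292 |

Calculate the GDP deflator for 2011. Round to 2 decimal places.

153.10

Nominal GDP 2011 = 43.11·136 + 39.76·120 + 75.84·422 + 71.58·292 = 63540.00.
Real GDP 2011 (at 2002 prices) = 23.73·136 + 36.11·120 + 49.84·422 + 44.21·292 = 41502.28.
Deflator = Nominal/Real × 100 = 63540.00/41502.28 × 100 = 153.100.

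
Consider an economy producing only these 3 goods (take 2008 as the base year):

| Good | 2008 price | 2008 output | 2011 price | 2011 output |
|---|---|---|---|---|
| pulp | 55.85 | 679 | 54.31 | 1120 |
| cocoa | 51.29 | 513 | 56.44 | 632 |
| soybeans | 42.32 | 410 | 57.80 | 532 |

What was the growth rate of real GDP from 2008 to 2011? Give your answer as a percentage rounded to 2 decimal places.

44.00%

Real GDP 2008 = Nominal GDP 2008 = 55.85·679 + 51.29·513 + 42.32·410 = 81585.12.
Real GDP 2011 (at 2008 prices) = 55.85·1120 + 51.29·632 + 42.32·532 = 117481.52.
Real growth = 117481.52/81585.12 − 1 = 0.4400.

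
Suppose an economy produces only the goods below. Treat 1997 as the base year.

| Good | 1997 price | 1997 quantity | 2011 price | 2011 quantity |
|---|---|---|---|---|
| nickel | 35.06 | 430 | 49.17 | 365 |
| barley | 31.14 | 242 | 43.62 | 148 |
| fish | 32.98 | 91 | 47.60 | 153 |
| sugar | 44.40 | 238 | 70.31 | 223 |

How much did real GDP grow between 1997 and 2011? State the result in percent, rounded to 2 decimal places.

-10.58%

Real GDP 1997 = Nominal GDP 1997 = 35.06·430 + 31.14·242 + 32.98·91 + 44.40·238 = 36180.06.
Real GDP 2011 (at 1997 prices) = 35.06·365 + 31.14·148 + 32.98·153 + 44.40·223 = 32352.76.
Real growth = 32352.76/36180.06 − 1 = -0.1058.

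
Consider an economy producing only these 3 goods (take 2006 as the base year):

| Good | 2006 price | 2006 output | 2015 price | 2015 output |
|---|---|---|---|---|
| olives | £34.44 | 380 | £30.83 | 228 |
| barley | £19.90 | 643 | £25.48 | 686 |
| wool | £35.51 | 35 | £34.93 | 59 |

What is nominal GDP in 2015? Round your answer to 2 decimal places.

£26569.39

Nominal GDP 2015 = Σ (p_2015 × q_2015) = 30.83·228 + 25.48·686 + 34.93·59 = 26569.39.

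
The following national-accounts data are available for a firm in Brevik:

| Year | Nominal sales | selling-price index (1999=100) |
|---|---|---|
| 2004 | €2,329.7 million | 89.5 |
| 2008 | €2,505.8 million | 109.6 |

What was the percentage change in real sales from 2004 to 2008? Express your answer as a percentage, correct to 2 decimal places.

-12.17%

Deflate each year: 2004 → 2329.7/0.895 = 2603.02; 2008 → 2505.8/1.096 = 2286.31.
So real sales changed by 2286.31/2603.02 − 1 = -0.1217, i.e. -12.17%.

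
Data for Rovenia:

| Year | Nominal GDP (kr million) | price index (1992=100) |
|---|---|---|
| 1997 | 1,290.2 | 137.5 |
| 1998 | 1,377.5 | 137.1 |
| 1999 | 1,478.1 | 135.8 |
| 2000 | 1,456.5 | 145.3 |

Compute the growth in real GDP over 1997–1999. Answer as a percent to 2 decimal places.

16.00%

Real GDP 1997 = 1290.2/1.375 = 938.33.
Real GDP 1999 = 1478.1/1.358 = 1088.44.
Change = 1088.44/938.33 − 1 = 0.1600.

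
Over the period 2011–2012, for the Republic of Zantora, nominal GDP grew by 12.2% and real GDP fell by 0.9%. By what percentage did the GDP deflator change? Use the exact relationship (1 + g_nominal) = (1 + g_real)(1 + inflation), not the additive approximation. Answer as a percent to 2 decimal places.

13.22%

(1 + g_nom) = (1 + g_real)(1 + π), so π = 1.1220 / 0.9910 − 1 = 0.13219.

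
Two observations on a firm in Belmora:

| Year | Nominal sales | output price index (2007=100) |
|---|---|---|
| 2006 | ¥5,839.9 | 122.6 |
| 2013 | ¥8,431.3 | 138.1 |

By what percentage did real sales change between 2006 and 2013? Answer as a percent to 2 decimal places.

28.17%

Real sales 2006 = 5839.9 / 1.226 = 4763.38.
Real sales 2013 = 8431.3 / 1.381 = 6105.21.
Real growth = 6105.21 / 4763.38 − 1 = 0.2817.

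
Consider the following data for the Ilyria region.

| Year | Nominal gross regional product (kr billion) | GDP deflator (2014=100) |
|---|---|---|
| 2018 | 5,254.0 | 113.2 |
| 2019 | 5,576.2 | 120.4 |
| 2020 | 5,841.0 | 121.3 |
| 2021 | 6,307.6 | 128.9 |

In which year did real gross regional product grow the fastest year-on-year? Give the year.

2019: real = 5576.2/1.204 = 4631.40; growth vs 2018 (4641.34) = -0.21%.
2020: real = 5841.0/1.213 = 4815.33; growth vs 2019 (4631.40) = 3.97%.
2021: real = 6307.6/1.289 = 4893.41; growth vs 2020 (4815.33) = 1.62%.

2020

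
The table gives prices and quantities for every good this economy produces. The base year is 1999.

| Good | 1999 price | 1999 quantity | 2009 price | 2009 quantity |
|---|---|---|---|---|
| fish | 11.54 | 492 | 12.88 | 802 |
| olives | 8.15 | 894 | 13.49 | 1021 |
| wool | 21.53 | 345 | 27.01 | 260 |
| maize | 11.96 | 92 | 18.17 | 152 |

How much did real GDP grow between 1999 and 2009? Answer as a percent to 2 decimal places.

Real GDP 1999 = Nominal GDP 1999 = 11.54·492 + 8.15·894 + 21.53·345 + 11.96·92 = 21491.95.
Real GDP 2009 (at 1999 prices) = 11.54·802 + 8.15·1021 + 21.53·260 + 11.96·152 = 24991.95.
Real growth = 24991.95/21491.95 − 1 = 0.1629.

16.29%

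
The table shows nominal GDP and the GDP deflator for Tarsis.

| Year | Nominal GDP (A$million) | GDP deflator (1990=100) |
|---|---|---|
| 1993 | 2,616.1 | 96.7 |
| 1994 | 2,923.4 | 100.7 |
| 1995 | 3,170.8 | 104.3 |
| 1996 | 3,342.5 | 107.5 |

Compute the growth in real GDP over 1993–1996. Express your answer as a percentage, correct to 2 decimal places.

14.93%

Real GDP 1993 = 2616.1/0.967 = 2705.38.
Real GDP 1996 = 3342.5/1.075 = 3109.30.
Change = 3109.30/2705.38 − 1 = 0.1493.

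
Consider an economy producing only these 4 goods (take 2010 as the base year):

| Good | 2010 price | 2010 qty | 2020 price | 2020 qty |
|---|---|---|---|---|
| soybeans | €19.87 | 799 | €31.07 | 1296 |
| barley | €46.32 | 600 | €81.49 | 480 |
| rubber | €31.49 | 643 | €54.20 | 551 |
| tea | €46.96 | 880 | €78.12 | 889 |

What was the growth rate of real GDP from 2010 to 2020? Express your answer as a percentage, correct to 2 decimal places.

1.75%

Real GDP 2010 = Nominal GDP 2010 = 19.87·799 + 46.32·600 + 31.49·643 + 46.96·880 = 105241.00.
Real GDP 2020 (at 2010 prices) = 19.87·1296 + 46.32·480 + 31.49·551 + 46.96·889 = 107083.55.
Real growth = 107083.55/105241.00 − 1 = 0.0175.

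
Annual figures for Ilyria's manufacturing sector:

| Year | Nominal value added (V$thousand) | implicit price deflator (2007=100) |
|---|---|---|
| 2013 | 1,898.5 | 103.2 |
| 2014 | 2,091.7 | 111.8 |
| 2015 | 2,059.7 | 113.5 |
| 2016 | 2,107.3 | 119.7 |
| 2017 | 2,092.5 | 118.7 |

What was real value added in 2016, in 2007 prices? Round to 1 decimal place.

Real value added 2016 = 2107.3 / 1.197 = 1760.48.

V$1,760.5 thousand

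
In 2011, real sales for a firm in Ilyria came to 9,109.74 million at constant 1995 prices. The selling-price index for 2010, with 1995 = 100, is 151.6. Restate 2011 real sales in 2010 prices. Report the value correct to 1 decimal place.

13,810.4 million

Real sales in 2010 prices = Real sales in 1995 prices × (P_2010/P_1995) = 9109.74 × 1.516 = 13810.37.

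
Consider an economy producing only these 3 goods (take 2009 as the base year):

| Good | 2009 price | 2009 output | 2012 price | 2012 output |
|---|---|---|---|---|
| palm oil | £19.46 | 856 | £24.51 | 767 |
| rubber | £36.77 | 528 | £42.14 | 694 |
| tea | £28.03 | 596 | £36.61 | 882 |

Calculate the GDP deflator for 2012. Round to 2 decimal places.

Nominal GDP 2012 = 24.51·767 + 42.14·694 + 36.61·882 = 80334.35.
Real GDP 2012 (at 2009 prices) = 19.46·767 + 36.77·694 + 28.03·882 = 65166.66.
Deflator = Nominal/Real × 100 = 80334.35/65166.66 × 100 = 123.275.

123.28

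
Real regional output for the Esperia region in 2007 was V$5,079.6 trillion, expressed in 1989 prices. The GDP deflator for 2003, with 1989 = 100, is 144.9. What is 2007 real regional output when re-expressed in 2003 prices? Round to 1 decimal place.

V$7,360.3 trillion

Real regional output in 2003 prices = Real regional output in 1989 prices × (P_2003/P_1989) = 5079.6 × 1.449 = 7360.34.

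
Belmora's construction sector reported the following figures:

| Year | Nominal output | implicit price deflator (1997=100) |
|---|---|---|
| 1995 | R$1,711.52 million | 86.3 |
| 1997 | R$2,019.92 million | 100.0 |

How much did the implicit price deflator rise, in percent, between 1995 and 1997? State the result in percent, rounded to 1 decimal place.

Price-level change = 100.0 / 86.3 − 1 = 0.1587.

15.9%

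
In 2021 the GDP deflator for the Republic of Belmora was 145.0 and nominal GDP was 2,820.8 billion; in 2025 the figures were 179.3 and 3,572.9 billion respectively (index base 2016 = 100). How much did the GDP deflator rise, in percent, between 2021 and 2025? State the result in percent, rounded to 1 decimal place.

23.7%

Price-level change = 179.3 / 145.0 − 1 = 0.2366.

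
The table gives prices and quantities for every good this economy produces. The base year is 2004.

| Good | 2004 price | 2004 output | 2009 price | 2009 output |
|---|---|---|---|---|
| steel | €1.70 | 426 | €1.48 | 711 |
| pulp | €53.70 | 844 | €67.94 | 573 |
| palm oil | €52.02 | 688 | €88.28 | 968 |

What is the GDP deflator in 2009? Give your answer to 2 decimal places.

Nominal GDP 2009 = 1.48·711 + 67.94·573 + 88.28·968 = 125436.94.
Real GDP 2009 (at 2004 prices) = 1.70·711 + 53.70·573 + 52.02·968 = 82334.16.
Deflator = Nominal/Real × 100 = 125436.94/82334.16 × 100 = 152.351.

152.35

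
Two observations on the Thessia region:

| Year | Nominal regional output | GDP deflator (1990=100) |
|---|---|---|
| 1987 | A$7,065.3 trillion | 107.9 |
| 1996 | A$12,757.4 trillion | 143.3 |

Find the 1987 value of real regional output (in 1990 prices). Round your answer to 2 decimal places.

Real regional output = Nominal / (GDP deflator/100) = 7065.3 / 1.079 = 6548.01.

A$6,548.01 trillion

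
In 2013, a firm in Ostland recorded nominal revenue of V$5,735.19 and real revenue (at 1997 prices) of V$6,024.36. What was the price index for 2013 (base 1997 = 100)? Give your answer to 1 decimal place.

price index = (Nominal / Real) × 100 = 5735.19 / 6024.36 × 100 = 95.20.

95.2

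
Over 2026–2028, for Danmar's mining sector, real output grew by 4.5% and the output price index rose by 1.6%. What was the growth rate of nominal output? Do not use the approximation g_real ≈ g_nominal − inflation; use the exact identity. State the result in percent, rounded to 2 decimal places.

6.17%

(1 + g_nom) = (1 + g_real)(1 + π) = 1.0450 × 1.0160 = 1.06172.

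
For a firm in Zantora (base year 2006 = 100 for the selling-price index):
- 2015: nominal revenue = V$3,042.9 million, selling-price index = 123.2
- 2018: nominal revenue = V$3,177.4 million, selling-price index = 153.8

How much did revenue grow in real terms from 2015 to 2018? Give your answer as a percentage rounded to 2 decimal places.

Deflate each year: 2015 → 3042.9/1.232 = 2469.89; 2018 → 3177.4/1.538 = 2065.93.
So real revenue changed by 2065.93/2469.89 − 1 = -0.1636, i.e. -16.36%.

-16.36%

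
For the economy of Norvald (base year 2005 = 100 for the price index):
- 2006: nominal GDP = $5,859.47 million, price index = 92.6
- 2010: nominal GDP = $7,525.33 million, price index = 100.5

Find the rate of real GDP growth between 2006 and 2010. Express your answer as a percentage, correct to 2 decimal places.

18.33%

Real GDP 2006 = 5859.47 / 0.926 = 6327.72.
Real GDP 2010 = 7525.33 / 1.005 = 7487.89.
Real growth = 7487.89 / 6327.72 − 1 = 0.1833.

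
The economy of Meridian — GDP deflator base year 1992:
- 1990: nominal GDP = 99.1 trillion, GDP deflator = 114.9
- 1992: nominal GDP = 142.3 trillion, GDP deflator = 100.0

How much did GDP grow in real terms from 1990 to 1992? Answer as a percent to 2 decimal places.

Deflate each year: 1990 → 99.1/1.149 = 86.25; 1992 → 142.3/1.000 = 142.30.
So real GDP changed by 142.30/86.25 − 1 = 0.6499, i.e. 64.99%.

64.99%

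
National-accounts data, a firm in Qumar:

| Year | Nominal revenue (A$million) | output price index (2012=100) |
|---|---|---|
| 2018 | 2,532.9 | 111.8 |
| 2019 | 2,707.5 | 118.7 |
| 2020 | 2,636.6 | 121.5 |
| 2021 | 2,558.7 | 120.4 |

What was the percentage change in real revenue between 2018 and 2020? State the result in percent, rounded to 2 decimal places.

-4.22%

Real revenue 2018 = 2532.9/1.118 = 2265.56.
Real revenue 2020 = 2636.6/1.215 = 2170.04.
Change = 2170.04/2265.56 − 1 = -0.0422.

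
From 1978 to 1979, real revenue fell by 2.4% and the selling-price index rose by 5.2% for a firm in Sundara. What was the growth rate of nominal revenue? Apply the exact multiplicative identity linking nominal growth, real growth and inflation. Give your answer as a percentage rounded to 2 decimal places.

(1 + g_nom) = (1 + g_real)(1 + π) = 0.9760 × 1.0520 = 1.02675.

2.68%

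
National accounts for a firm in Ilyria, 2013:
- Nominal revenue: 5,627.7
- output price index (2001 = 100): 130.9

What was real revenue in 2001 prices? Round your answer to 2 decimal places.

4,299.24

Real revenue = Nominal / (output price index/100) = 5627.7 / 1.309 = 4299.24.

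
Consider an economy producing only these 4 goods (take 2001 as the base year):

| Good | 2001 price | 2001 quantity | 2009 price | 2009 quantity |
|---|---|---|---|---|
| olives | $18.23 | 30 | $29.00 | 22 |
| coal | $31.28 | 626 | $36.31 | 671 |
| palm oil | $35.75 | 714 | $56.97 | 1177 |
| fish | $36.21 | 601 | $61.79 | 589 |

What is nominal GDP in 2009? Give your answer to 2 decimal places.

Nominal GDP 2009 = Σ (p_2009 × q_2009) = 29.00·22 + 36.31·671 + 56.97·1177 + 61.79·589 = 128450.01.

$128450.01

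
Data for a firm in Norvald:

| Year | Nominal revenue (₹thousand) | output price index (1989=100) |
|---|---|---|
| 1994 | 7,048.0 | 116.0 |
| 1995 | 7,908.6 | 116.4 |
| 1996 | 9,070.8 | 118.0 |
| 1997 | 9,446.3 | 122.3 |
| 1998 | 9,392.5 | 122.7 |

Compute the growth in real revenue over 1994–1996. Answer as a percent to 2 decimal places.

Real revenue 1994 = 7048.0/1.160 = 6075.86.
Real revenue 1996 = 9070.8/1.180 = 7687.12.
Change = 7687.12/6075.86 − 1 = 0.2652.

26.52%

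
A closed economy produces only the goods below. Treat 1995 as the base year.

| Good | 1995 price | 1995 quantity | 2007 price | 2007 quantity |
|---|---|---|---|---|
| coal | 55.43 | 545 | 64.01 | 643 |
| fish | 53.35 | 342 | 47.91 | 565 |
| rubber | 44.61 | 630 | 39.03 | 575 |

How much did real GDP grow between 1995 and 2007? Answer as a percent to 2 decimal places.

19.43%

Real GDP 1995 = Nominal GDP 1995 = 55.43·545 + 53.35·342 + 44.61·630 = 76559.35.
Real GDP 2007 (at 1995 prices) = 55.43·643 + 53.35·565 + 44.61·575 = 91434.99.
Real growth = 91434.99/76559.35 − 1 = 0.1943.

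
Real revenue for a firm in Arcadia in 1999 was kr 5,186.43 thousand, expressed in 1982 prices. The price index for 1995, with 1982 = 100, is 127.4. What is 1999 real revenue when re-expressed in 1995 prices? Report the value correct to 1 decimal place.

Real revenue in 1995 prices = Real revenue in 1982 prices × (P_1995/P_1982) = 5186.43 × 1.274 = 6607.51.

kr 6,607.5 thousand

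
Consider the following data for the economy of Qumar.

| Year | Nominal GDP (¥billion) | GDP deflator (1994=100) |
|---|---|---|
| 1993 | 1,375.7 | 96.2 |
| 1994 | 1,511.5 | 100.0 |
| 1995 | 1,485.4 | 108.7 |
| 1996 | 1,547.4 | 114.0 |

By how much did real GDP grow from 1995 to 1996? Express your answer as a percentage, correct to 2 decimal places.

-0.67%

Real GDP 1995 = 1485.4/1.087 = 1366.51.
Real GDP 1996 = 1547.4/1.140 = 1357.37.
Change = 1357.37/1366.51 − 1 = -0.0067.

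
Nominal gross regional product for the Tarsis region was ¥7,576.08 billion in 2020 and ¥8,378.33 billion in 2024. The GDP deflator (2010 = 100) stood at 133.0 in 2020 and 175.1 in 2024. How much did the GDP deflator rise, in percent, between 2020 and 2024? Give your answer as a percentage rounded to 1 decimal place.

31.7%

Price-level change = 175.1 / 133.0 − 1 = 0.3165.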